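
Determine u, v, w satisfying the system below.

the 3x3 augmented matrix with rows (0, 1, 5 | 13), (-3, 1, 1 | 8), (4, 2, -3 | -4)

(-1, 3, 2)

Forward elimination on [A|b]:
R1 <-> R2   (pivot in column 1 was zero)
[ -3  1   1   8 ]
[  0  1   5  13 ]
[  4  2  -3  -4 ]
R3 <- R3 - (-4/3)*R1:  [    0  10/3  -5/3  20/3 ]
R3 <- R3 - (10/3)*R2:  [      0       0   -55/3  -110/3 ]
Row echelon form:
[ -3  1      1  |       8 ]
[  0  1      5  |      13 ]
[  0  0  -55/3  |  -110/3 ]
Back-substitution:
w = (-110/3) / (-55/3) = 2
v = (13 - (5)*(2)) / 1 = 3
u = (8 - (1)*(3) - (1)*(2)) / -3 = -1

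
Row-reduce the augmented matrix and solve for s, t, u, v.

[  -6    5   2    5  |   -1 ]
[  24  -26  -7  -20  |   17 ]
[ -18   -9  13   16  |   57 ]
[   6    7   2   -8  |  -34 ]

(3, -2, 1, 5)

Forward elimination on [A|b]:
R2 <- R2 - (-4)*R1:  [  0  -6   1   0  13 ]
R3 <- R3 - (3)*R1:  [   0  -24    7    1   60 ]
R4 <- R4 - (-1)*R1:  [   0   12    4   -3  -35 ]
R3 <- R3 - (4)*R2:  [ 0  0  3  1  8 ]
R4 <- R4 - (-2)*R2:  [  0   0   6  -3  -9 ]
R4 <- R4 - (2)*R3:  [   0    0    0   -5  -25 ]
Row echelon form:
[ -6   5  2   5  |   -1 ]
[  0  -6  1   0  |   13 ]
[  0   0  3   1  |    8 ]
[  0   0  0  -5  |  -25 ]
Back-substitution:
v = (-25) / -5 = 5
u = (8 - (1)*(5)) / 3 = 1
t = (13 - (1)*(1)) / -6 = -2
s = (-1 - (5)*(-2) - (2)*(1) - (5)*(5)) / -6 = 3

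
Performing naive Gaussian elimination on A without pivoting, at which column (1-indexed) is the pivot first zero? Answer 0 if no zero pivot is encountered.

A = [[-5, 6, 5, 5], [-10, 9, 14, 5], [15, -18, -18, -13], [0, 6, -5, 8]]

Naive forward elimination:
R2 <- R2 - (2)*R1:  [  0  -3   4  -5 ]
R3 <- R3 - (-3)*R1:  [  0   0  -3   2 ]
R4 <- R4 - (-2)*R2:  [  0   0   3  -2 ]
R4 <- R4 - (-1)*R3:  [ 0  0  0  0 ]
Matrix at this point:
[ -5   6   5   5 ]
[  0  -3   4  -5 ]
[  0   0  -3   2 ]
[  0   0   0   0 ]
Pivot entry (4,4) in the last row is zero and there are no rows below to swap with -> zero pivot in column 4 (A is singular).

first zero-pivot column = 4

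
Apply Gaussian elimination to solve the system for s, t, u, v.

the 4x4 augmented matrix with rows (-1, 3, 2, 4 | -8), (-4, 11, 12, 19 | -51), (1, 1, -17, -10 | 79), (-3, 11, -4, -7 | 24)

Forward elimination on [A|b]:
R2 <- R2 - (4)*R1:  [   0   -1    4    3  -19 ]
R3 <- R3 - (-1)*R1:  [   0    4  -15   -6   71 ]
R4 <- R4 - (3)*R1:  [   0    2  -10  -19   48 ]
R3 <- R3 - (-4)*R2:  [  0   0   1   6  -5 ]
R4 <- R4 - (-2)*R2:  [   0    0   -2  -13   10 ]
R4 <- R4 - (-2)*R3:  [  0   0   0  -1   0 ]
Row echelon form:
[ -1   3  2   4  |   -8 ]
[  0  -1  4   3  |  -19 ]
[  0   0  1   6  |   -5 ]
[  0   0  0  -1  |    0 ]
Back-substitution:
v = (0) / -1 = 0
u = (-5 - (6)*(0)) / 1 = -5
t = (-19 - (4)*(-5) - (3)*(0)) / -1 = -1
s = (-8 - (3)*(-1) - (2)*(-5) - (4)*(0)) / -1 = -5

(-5, -1, -5, 0)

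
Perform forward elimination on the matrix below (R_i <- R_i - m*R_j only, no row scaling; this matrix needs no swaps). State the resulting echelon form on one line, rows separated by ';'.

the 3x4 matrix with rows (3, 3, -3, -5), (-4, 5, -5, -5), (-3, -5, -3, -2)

REF = [3 3 -3 -5; 0 9 -9 -35/3; 0 0 -8 -259/27]

Forward elimination:
R2 <- R2 - (-4/3)*R1:  [     0      9     -9  -35/3 ]
R3 <- R3 - (-1)*R1:  [  0  -2  -6  -7 ]
R3 <- R3 - (-2/9)*R2:  [       0        0       -8  -259/27 ]
Row echelon form:
[ 3  3  -3       -5 ]
[ 0  9  -9    -35/3 ]
[ 0  0  -8  -259/27 ]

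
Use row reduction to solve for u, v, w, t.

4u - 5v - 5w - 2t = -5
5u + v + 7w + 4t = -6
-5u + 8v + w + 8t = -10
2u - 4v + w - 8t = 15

(-1, 0, 1, -2)

Forward elimination on [A|b]:
R2 <- R2 - (5/4)*R1:  [    0  29/4  53/4  13/2   1/4 ]
R3 <- R3 - (-5/4)*R1:  [     0    7/4  -21/4   11/2  -65/4 ]
R4 <- R4 - (1/2)*R1:  [    0  -3/2   7/2    -7  35/2 ]
R3 <- R3 - (7/29)*R2:  [       0        0  -245/29   114/29  -473/29 ]
R4 <- R4 - (-6/29)*R2:  [       0        0   181/29  -164/29   509/29 ]
R4 <- R4 - (-181/245)*R3:  [        0         0         0  -674/245  1348/245 ]
Row echelon form:
[ 4    -5       -5        -2  |        -5 ]
[ 0  29/4     53/4      13/2  |       1/4 ]
[ 0     0  -245/29    114/29  |   -473/29 ]
[ 0     0        0  -674/245  |  1348/245 ]
Back-substitution:
t = (1348/245) / (-674/245) = -2
w = (-473/29 - (114/29)*(-2)) / (-245/29) = 1
v = (1/4 - (53/4)*(1) - (13/2)*(-2)) / (29/4) = 0
u = (-5 - (-5)*(0) - (-5)*(1) - (-2)*(-2)) / 4 = -1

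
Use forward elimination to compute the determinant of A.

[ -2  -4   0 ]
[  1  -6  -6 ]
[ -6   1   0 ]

Forward elimination:
R2 <- R2 - (-1/2)*R1:  [  0  -8  -6 ]
R3 <- R3 - (3)*R1:  [  0  13   0 ]
R3 <- R3 - (-13/8)*R2:  [     0      0  -39/4 ]
Upper-triangular form:
[ -2  -4      0 ]
[  0  -8     -6 ]
[  0   0  -39/4 ]
det(A) = (-1)^0 * (-2) * (-8) * (-39/4) = -156  (0 row swaps -> sign +1)

det(A) = -156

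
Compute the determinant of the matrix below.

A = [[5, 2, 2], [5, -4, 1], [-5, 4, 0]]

Forward elimination:
R2 <- R2 - (1)*R1:  [  0  -6  -1 ]
R3 <- R3 - (-1)*R1:  [ 0  6  2 ]
R3 <- R3 - (-1)*R2:  [ 0  0  1 ]
Upper-triangular form:
[ 5   2   2 ]
[ 0  -6  -1 ]
[ 0   0   1 ]
det(A) = (-1)^0 * (5) * (-6) * (1) = -30  (0 row swaps -> sign +1)

det(A) = -30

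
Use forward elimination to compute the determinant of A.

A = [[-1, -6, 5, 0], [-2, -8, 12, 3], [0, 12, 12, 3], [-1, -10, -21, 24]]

det(A) = -72

Forward elimination:
R2 <- R2 - (2)*R1:  [ 0  4  2  3 ]
R4 <- R4 - (1)*R1:  [   0   -4  -26   24 ]
R3 <- R3 - (3)*R2:  [  0   0   6  -6 ]
R4 <- R4 - (-1)*R2:  [   0    0  -24   27 ]
R4 <- R4 - (-4)*R3:  [ 0  0  0  3 ]
Upper-triangular form:
[ -1  -6  5   0 ]
[  0   4  2   3 ]
[  0   0  6  -6 ]
[  0   0  0   3 ]
det(A) = (-1)^0 * (-1) * (4) * (6) * (3) = -72  (0 row swaps -> sign +1)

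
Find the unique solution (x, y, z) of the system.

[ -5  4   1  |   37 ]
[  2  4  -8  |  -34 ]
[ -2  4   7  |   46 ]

(-5, 2, 4)

Forward elimination on [A|b]:
R2 <- R2 - (-2/5)*R1:  [     0   28/5  -38/5  -96/5 ]
R3 <- R3 - (2/5)*R1:  [     0   12/5   33/5  156/5 ]
R3 <- R3 - (3/7)*R2:  [     0      0   69/7  276/7 ]
Row echelon form:
[ -5     4      1  |     37 ]
[  0  28/5  -38/5  |  -96/5 ]
[  0     0   69/7  |  276/7 ]
Back-substitution:
z = (276/7) / (69/7) = 4
y = (-96/5 - (-38/5)*(4)) / (28/5) = 2
x = (37 - (4)*(2) - (1)*(4)) / -5 = -5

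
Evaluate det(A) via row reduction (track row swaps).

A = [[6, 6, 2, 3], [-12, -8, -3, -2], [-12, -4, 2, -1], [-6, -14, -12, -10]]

det(A) = -480

Forward elimination:
R2 <- R2 - (-2)*R1:  [ 0  4  1  4 ]
R3 <- R3 - (-2)*R1:  [ 0  8  6  5 ]
R4 <- R4 - (-1)*R1:  [   0   -8  -10   -7 ]
R3 <- R3 - (2)*R2:  [  0   0   4  -3 ]
R4 <- R4 - (-2)*R2:  [  0   0  -8   1 ]
R4 <- R4 - (-2)*R3:  [  0   0   0  -5 ]
Upper-triangular form:
[ 6  6  2   3 ]
[ 0  4  1   4 ]
[ 0  0  4  -3 ]
[ 0  0  0  -5 ]
det(A) = (-1)^0 * (6) * (4) * (4) * (-5) = -480  (0 row swaps -> sign +1)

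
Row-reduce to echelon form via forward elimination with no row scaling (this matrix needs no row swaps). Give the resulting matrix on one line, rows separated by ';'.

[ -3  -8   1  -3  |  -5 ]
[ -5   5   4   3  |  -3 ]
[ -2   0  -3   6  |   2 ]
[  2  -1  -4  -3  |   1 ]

REF = [-3 -8 1 -3 -5; 0 55/3 7/3 8 16/3; 0 0 -239/55 312/55 208/55; 0 0 0 -1323/239 -643/239]

Forward elimination:
R2 <- R2 - (5/3)*R1:  [    0  55/3   7/3     8  16/3 ]
R3 <- R3 - (2/3)*R1:  [     0   16/3  -11/3      8   16/3 ]
R4 <- R4 - (-2/3)*R1:  [     0  -19/3  -10/3     -5   -7/3 ]
R3 <- R3 - (16/55)*R2:  [       0        0  -239/55   312/55   208/55 ]
R4 <- R4 - (-19/55)*R2:  [       0        0  -139/55  -123/55   -27/55 ]
R4 <- R4 - (139/239)*R3:  [         0          0          0  -1323/239   -643/239 ]
Row echelon form:
[ -3    -8        1         -3  |        -5 ]
[  0  55/3      7/3          8  |      16/3 ]
[  0     0  -239/55     312/55  |    208/55 ]
[  0     0        0  -1323/239  |  -643/239 ]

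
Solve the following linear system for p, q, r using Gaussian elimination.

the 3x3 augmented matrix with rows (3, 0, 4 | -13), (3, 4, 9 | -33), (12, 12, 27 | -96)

Forward elimination on [A|b]:
R2 <- R2 - (1)*R1:  [   0    4    5  -20 ]
R3 <- R3 - (4)*R1:  [   0   12   11  -44 ]
R3 <- R3 - (3)*R2:  [  0   0  -4  16 ]
Row echelon form:
[ 3  0   4  |  -13 ]
[ 0  4   5  |  -20 ]
[ 0  0  -4  |   16 ]
Back-substitution:
r = (16) / -4 = -4
q = (-20 - (5)*(-4)) / 4 = 0
p = (-13 - (4)*(-4)) / 3 = 1

(1, 0, -4)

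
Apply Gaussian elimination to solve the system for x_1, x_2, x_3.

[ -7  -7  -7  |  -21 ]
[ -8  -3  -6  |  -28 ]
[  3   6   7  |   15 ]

Forward elimination on [A|b]:
R2 <- R2 - (8/7)*R1:  [  0   5   2  -4 ]
R3 <- R3 - (-3/7)*R1:  [ 0  3  4  6 ]
R3 <- R3 - (3/5)*R2:  [    0     0  14/5  42/5 ]
Row echelon form:
[ -7  -7    -7  |   -21 ]
[  0   5     2  |    -4 ]
[  0   0  14/5  |  42/5 ]
Back-substitution:
x_3 = (42/5) / (14/5) = 3
x_2 = (-4 - (2)*(3)) / 5 = -2
x_1 = (-21 - (-7)*(-2) - (-7)*(3)) / -7 = 2

(2, -2, 3)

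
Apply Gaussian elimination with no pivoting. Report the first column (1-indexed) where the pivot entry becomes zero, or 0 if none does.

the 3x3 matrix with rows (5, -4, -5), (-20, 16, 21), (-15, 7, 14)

Naive forward elimination:
R2 <- R2 - (-4)*R1:  [ 0  0  1 ]
R3 <- R3 - (-3)*R1:  [  0  -5  -1 ]
Matrix at this point:
[ 5  -4  -5 ]
[ 0   0   1 ]
[ 0  -5  -1 ]
Pivot entry (2,2) is zero but row 3 has -5 in column 2 -> naive elimination stops; a row interchange (e.g. R2 <-> R3) would be required here.

first zero-pivot column = 2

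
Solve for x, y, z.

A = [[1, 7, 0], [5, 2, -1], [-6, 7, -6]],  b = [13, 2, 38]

(-1, 2, -3)

Forward elimination on [A|b]:
R2 <- R2 - (5)*R1:  [   0  -33   -1  -63 ]
R3 <- R3 - (-6)*R1:  [   0   49   -6  116 ]
R3 <- R3 - (-49/33)*R2:  [       0        0  -247/33   247/11 ]
Row echelon form:
[ 1    7        0  |      13 ]
[ 0  -33       -1  |     -63 ]
[ 0    0  -247/33  |  247/11 ]
Back-substitution:
z = (247/11) / (-247/33) = -3
y = (-63 - (-1)*(-3)) / -33 = 2
x = (13 - (7)*(2)) / 1 = -1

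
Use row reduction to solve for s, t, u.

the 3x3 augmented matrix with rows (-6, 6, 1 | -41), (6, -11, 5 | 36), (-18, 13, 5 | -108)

Forward elimination on [A|b]:
R2 <- R2 - (-1)*R1:  [  0  -5   6  -5 ]
R3 <- R3 - (3)*R1:  [  0  -5   2  15 ]
R3 <- R3 - (1)*R2:  [  0   0  -4  20 ]
Row echelon form:
[ -6   6   1  |  -41 ]
[  0  -5   6  |   -5 ]
[  0   0  -4  |   20 ]
Back-substitution:
u = (20) / -4 = -5
t = (-5 - (6)*(-5)) / -5 = -5
s = (-41 - (6)*(-5) - (1)*(-5)) / -6 = 1

(1, -5, -5)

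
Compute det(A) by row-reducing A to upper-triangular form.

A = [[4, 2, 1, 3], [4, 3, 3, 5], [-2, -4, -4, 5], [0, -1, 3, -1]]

det(A) = -240

Forward elimination:
R2 <- R2 - (1)*R1:  [ 0  1  2  2 ]
R3 <- R3 - (-1/2)*R1:  [    0    -3  -7/2  13/2 ]
R3 <- R3 - (-3)*R2:  [    0     0   5/2  25/2 ]
R4 <- R4 - (-1)*R2:  [ 0  0  5  1 ]
R4 <- R4 - (2)*R3:  [   0    0    0  -24 ]
Upper-triangular form:
[ 4  2    1     3 ]
[ 0  1    2     2 ]
[ 0  0  5/2  25/2 ]
[ 0  0    0   -24 ]
det(A) = (-1)^0 * (4) * (1) * (5/2) * (-24) = -240  (0 row swaps -> sign +1)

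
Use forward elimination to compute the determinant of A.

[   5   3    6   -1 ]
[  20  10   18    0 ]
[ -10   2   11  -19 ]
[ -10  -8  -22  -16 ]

Forward elimination:
R2 <- R2 - (4)*R1:  [  0  -2  -6   4 ]
R3 <- R3 - (-2)*R1:  [   0    8   23  -21 ]
R4 <- R4 - (-2)*R1:  [   0   -2  -10  -18 ]
R3 <- R3 - (-4)*R2:  [  0   0  -1  -5 ]
R4 <- R4 - (1)*R2:  [   0    0   -4  -22 ]
R4 <- R4 - (4)*R3:  [  0   0   0  -2 ]
Upper-triangular form:
[ 5   3   6  -1 ]
[ 0  -2  -6   4 ]
[ 0   0  -1  -5 ]
[ 0   0   0  -2 ]
det(A) = (-1)^0 * (5) * (-2) * (-1) * (-2) = -20  (0 row swaps -> sign +1)

det(A) = -20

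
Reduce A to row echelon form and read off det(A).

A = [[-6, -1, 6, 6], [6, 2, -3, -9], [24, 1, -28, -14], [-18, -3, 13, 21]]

Forward elimination:
R2 <- R2 - (-1)*R1:  [  0   1   3  -3 ]
R3 <- R3 - (-4)*R1:  [  0  -3  -4  10 ]
R4 <- R4 - (3)*R1:  [  0   0  -5   3 ]
R3 <- R3 - (-3)*R2:  [ 0  0  5  1 ]
R4 <- R4 - (-1)*R3:  [ 0  0  0  4 ]
Upper-triangular form:
[ -6  -1  6   6 ]
[  0   1  3  -3 ]
[  0   0  5   1 ]
[  0   0  0   4 ]
det(A) = (-1)^0 * (-6) * (1) * (5) * (4) = -120  (0 row swaps -> sign +1)

det(A) = -120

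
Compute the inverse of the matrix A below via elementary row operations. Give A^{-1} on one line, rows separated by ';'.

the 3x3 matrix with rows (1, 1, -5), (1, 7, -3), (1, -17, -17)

inverse = [85/18 -17/6 -8/9; -7/18 1/3 1/18; 2/3 -1/2 -1/6]

Gauss-Jordan on [A | I]:
R2 <- R2 - (1)*R1:  [  0   6   2  |  -1   1   0 ]
R3 <- R3 - (1)*R1:  [   0  -18  -12  |   -1    0    1 ]
R2 <- (1/6)*R2:  [    0     1   1/3  |  -1/6   1/6     0 ]
R1 <- R1 - (1)*R2:  [     1      0  -16/3  |    7/6   -1/6      0 ]
R3 <- R3 - (-18)*R2:  [  0   0  -6  |  -4   3   1 ]
R3 <- (1/-6)*R3:  [    0     0     1  |   2/3  -1/2  -1/6 ]
R1 <- R1 - (-16/3)*R3:  [     1      0      0  |  85/18  -17/6   -8/9 ]
R2 <- R2 - (1/3)*R3:  [     0      1      0  |  -7/18    1/3   1/18 ]
Right block of [I | A^{-1}] is the inverse:
[ 85/18  -17/6  -8/9 ]
[ -7/18    1/3  1/18 ]
[   2/3   -1/2  -1/6 ]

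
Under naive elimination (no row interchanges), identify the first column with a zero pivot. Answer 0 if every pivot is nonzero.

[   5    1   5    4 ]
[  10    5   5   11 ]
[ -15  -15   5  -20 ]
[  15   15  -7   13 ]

first zero-pivot column = 3

Naive forward elimination:
R2 <- R2 - (2)*R1:  [  0   3  -5   3 ]
R3 <- R3 - (-3)*R1:  [   0  -12   20   -8 ]
R4 <- R4 - (3)*R1:  [   0   12  -22    1 ]
R3 <- R3 - (-4)*R2:  [ 0  0  0  4 ]
R4 <- R4 - (4)*R2:  [   0    0   -2  -11 ]
Matrix at this point:
[ 5  1   5    4 ]
[ 0  3  -5    3 ]
[ 0  0   0    4 ]
[ 0  0  -2  -11 ]
Pivot entry (3,3) is zero but row 4 has -2 in column 3 -> naive elimination stops; a row interchange (e.g. R3 <-> R4) would be required here.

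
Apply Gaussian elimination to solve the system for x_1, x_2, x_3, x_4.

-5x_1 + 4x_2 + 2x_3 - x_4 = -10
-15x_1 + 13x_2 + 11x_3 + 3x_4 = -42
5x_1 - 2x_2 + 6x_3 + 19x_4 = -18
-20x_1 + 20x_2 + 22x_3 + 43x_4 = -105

Forward elimination on [A|b]:
R2 <- R2 - (3)*R1:  [   0    1    5    6  -12 ]
R3 <- R3 - (-1)*R1:  [   0    2    8   18  -28 ]
R4 <- R4 - (4)*R1:  [   0    4   14   47  -65 ]
R3 <- R3 - (2)*R2:  [  0   0  -2   6  -4 ]
R4 <- R4 - (4)*R2:  [   0    0   -6   23  -17 ]
R4 <- R4 - (3)*R3:  [  0   0   0   5  -5 ]
Row echelon form:
[ -5  4   2  -1  |  -10 ]
[  0  1   5   6  |  -12 ]
[  0  0  -2   6  |   -4 ]
[  0  0   0   5  |   -5 ]
Back-substitution:
x_4 = (-5) / 5 = -1
x_3 = (-4 - (6)*(-1)) / -2 = -1
x_2 = (-12 - (5)*(-1) - (6)*(-1)) / 1 = -1
x_1 = (-10 - (4)*(-1) - (2)*(-1) - (-1)*(-1)) / -5 = 1

(1, -1, -1, -1)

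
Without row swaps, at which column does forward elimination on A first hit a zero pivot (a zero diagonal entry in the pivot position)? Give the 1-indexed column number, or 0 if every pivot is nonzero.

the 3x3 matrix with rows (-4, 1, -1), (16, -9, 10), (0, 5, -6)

Naive forward elimination:
R2 <- R2 - (-4)*R1:  [  0  -5   6 ]
R3 <- R3 - (-1)*R2:  [ 0  0  0 ]
Matrix at this point:
[ -4   1  -1 ]
[  0  -5   6 ]
[  0   0   0 ]
Pivot entry (3,3) in the last row is zero and there are no rows below to swap with -> zero pivot in column 3 (A is singular).

first zero-pivot column = 3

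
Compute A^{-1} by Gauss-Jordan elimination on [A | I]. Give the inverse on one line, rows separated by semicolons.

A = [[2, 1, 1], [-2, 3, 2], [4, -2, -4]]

inverse = [1/3 -1/12 1/24; 0 1/2 1/4; 1/3 -1/3 -1/3]

Gauss-Jordan on [A | I]:
R1 <- (1/2)*R1:  [   1  1/2  1/2  |  1/2    0    0 ]
R2 <- R2 - (-2)*R1:  [ 0  4  3  |  1  1  0 ]
R3 <- R3 - (4)*R1:  [  0  -4  -6  |  -2   0   1 ]
R2 <- (1/4)*R2:  [   0    1  3/4  |  1/4  1/4    0 ]
R1 <- R1 - (1/2)*R2:  [    1     0   1/8  |   3/8  -1/8     0 ]
R3 <- R3 - (-4)*R2:  [  0   0  -3  |  -1   1   1 ]
R3 <- (1/-3)*R3:  [    0     0     1  |   1/3  -1/3  -1/3 ]
R1 <- R1 - (1/8)*R3:  [     1      0      0  |    1/3  -1/12   1/24 ]
R2 <- R2 - (3/4)*R3:  [   0    1    0  |    0  1/2  1/4 ]
Right block of [I | A^{-1}] is the inverse:
[ 1/3  -1/12  1/24 ]
[   0    1/2   1/4 ]
[ 1/3   -1/3  -1/3 ]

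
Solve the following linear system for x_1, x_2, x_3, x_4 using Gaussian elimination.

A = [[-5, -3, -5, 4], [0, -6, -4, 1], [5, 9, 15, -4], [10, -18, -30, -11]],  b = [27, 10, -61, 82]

Forward elimination on [A|b]:
R3 <- R3 - (-1)*R1:  [   0    6   10    0  -34 ]
R4 <- R4 - (-2)*R1:  [   0  -24  -40   -3  136 ]
R3 <- R3 - (-1)*R2:  [   0    0    6    1  -24 ]
R4 <- R4 - (4)*R2:  [   0    0  -24   -7   96 ]
R4 <- R4 - (-4)*R3:  [  0   0   0  -3   0 ]
Row echelon form:
[ -5  -3  -5   4  |   27 ]
[  0  -6  -4   1  |   10 ]
[  0   0   6   1  |  -24 ]
[  0   0   0  -3  |    0 ]
Back-substitution:
x_4 = (0) / -3 = 0
x_3 = (-24 - (1)*(0)) / 6 = -4
x_2 = (10 - (-4)*(-4) - (1)*(0)) / -6 = 1
x_1 = (27 - (-3)*(1) - (-5)*(-4) - (4)*(0)) / -5 = -2

(-2, 1, -4, 0)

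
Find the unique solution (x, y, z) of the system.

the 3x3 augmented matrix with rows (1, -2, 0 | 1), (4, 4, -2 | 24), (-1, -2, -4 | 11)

(3, 1, -4)

Forward elimination on [A|b]:
R2 <- R2 - (4)*R1:  [  0  12  -2  20 ]
R3 <- R3 - (-1)*R1:  [  0  -4  -4  12 ]
R3 <- R3 - (-1/3)*R2:  [     0      0  -14/3   56/3 ]
Row echelon form:
[ 1  -2      0  |     1 ]
[ 0  12     -2  |    20 ]
[ 0   0  -14/3  |  56/3 ]
Back-substitution:
z = (56/3) / (-14/3) = -4
y = (20 - (-2)*(-4)) / 12 = 1
x = (1 - (-2)*(1)) / 1 = 3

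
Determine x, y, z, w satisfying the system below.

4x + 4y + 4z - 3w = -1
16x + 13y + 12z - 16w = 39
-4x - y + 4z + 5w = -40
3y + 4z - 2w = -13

(3, -5, -2, -5)

Forward elimination on [A|b]:
R2 <- R2 - (4)*R1:  [  0  -3  -4  -4  43 ]
R3 <- R3 - (-1)*R1:  [   0    3    8    2  -41 ]
R3 <- R3 - (-1)*R2:  [  0   0   4  -2   2 ]
R4 <- R4 - (-1)*R2:  [  0   0   0  -6  30 ]
Row echelon form:
[ 4   4   4  -3  |  -1 ]
[ 0  -3  -4  -4  |  43 ]
[ 0   0   4  -2  |   2 ]
[ 0   0   0  -6  |  30 ]
Back-substitution:
w = (30) / -6 = -5
z = (2 - (-2)*(-5)) / 4 = -2
y = (43 - (-4)*(-2) - (-4)*(-5)) / -3 = -5
x = (-1 - (4)*(-5) - (4)*(-2) - (-3)*(-5)) / 4 = 3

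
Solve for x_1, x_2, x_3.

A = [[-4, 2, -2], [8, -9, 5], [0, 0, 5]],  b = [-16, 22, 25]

(3, 3, 5)

Forward elimination on [A|b]:
R2 <- R2 - (-2)*R1:  [   0   -5    1  -10 ]
Row echelon form:
[ -4   2  -2  |  -16 ]
[  0  -5   1  |  -10 ]
[  0   0   5  |   25 ]
Back-substitution:
x_3 = (25) / 5 = 5
x_2 = (-10 - (1)*(5)) / -5 = 3
x_1 = (-16 - (2)*(3) - (-2)*(5)) / -4 = 3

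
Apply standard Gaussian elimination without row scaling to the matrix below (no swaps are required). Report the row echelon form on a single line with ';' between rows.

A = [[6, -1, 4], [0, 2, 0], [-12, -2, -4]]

Forward elimination:
R3 <- R3 - (-2)*R1:  [  0  -4   4 ]
R3 <- R3 - (-2)*R2:  [ 0  0  4 ]
Row echelon form:
[ 6  -1  4 ]
[ 0   2  0 ]
[ 0   0  4 ]

REF = [6 -1 4; 0 2 0; 0 0 4]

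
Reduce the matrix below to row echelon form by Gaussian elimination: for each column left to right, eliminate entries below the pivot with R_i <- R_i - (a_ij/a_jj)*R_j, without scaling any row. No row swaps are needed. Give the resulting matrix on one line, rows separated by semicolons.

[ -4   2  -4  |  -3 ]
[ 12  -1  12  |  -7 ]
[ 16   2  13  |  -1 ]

Forward elimination:
R2 <- R2 - (-3)*R1:  [   0    5    0  -16 ]
R3 <- R3 - (-4)*R1:  [   0   10   -3  -13 ]
R3 <- R3 - (2)*R2:  [  0   0  -3  19 ]
Row echelon form:
[ -4  2  -4  |   -3 ]
[  0  5   0  |  -16 ]
[  0  0  -3  |   19 ]

REF = [-4 2 -4 -3; 0 5 0 -16; 0 0 -3 19]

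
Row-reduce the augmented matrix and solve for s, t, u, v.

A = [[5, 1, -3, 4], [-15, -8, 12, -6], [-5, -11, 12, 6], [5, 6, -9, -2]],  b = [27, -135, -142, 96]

(5, 3, -5, -4)

Forward elimination on [A|b]:
R2 <- R2 - (-3)*R1:  [   0   -5    3    6  -54 ]
R3 <- R3 - (-1)*R1:  [    0   -10     9    10  -115 ]
R4 <- R4 - (1)*R1:  [  0   5  -6  -6  69 ]
R3 <- R3 - (2)*R2:  [  0   0   3  -2  -7 ]
R4 <- R4 - (-1)*R2:  [  0   0  -3   0  15 ]
R4 <- R4 - (-1)*R3:  [  0   0   0  -2   8 ]
Row echelon form:
[ 5   1  -3   4  |   27 ]
[ 0  -5   3   6  |  -54 ]
[ 0   0   3  -2  |   -7 ]
[ 0   0   0  -2  |    8 ]
Back-substitution:
v = (8) / -2 = -4
u = (-7 - (-2)*(-4)) / 3 = -5
t = (-54 - (3)*(-5) - (6)*(-4)) / -5 = 3
s = (27 - (1)*(3) - (-3)*(-5) - (4)*(-4)) / 5 = 5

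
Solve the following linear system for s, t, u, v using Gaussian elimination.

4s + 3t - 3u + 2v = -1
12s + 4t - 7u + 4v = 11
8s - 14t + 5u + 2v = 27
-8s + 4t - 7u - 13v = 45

(0, -4, -5, -2)

Forward elimination on [A|b]:
R2 <- R2 - (3)*R1:  [  0  -5   2  -2  14 ]
R3 <- R3 - (2)*R1:  [   0  -20   11   -2   29 ]
R4 <- R4 - (-2)*R1:  [   0   10  -13   -9   43 ]
R3 <- R3 - (4)*R2:  [   0    0    3    6  -27 ]
R4 <- R4 - (-2)*R2:  [   0    0   -9  -13   71 ]
R4 <- R4 - (-3)*R3:  [   0    0    0    5  -10 ]
Row echelon form:
[ 4   3  -3   2  |   -1 ]
[ 0  -5   2  -2  |   14 ]
[ 0   0   3   6  |  -27 ]
[ 0   0   0   5  |  -10 ]
Back-substitution:
v = (-10) / 5 = -2
u = (-27 - (6)*(-2)) / 3 = -5
t = (14 - (2)*(-5) - (-2)*(-2)) / -5 = -4
s = (-1 - (3)*(-4) - (-3)*(-5) - (2)*(-2)) / 4 = 0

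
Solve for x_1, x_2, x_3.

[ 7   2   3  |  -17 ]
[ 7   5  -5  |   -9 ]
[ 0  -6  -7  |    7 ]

Forward elimination on [A|b]:
R2 <- R2 - (1)*R1:  [  0   3  -8   8 ]
R3 <- R3 - (-2)*R2:  [   0    0  -23   23 ]
Row echelon form:
[ 7  2    3  |  -17 ]
[ 0  3   -8  |    8 ]
[ 0  0  -23  |   23 ]
Back-substitution:
x_3 = (23) / -23 = -1
x_2 = (8 - (-8)*(-1)) / 3 = 0
x_1 = (-17 - (2)*(0) - (3)*(-1)) / 7 = -2

(-2, 0, -1)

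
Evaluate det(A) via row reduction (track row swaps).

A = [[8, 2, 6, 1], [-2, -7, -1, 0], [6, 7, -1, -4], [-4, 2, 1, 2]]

Forward elimination:
R2 <- R2 - (-1/4)*R1:  [     0  -13/2    1/2    1/4 ]
R3 <- R3 - (3/4)*R1:  [     0   11/2  -11/2  -19/4 ]
R4 <- R4 - (-1/2)*R1:  [   0    3    4  5/2 ]
R3 <- R3 - (-11/13)*R2:  [      0       0  -66/13  -59/13 ]
R4 <- R4 - (-6/13)*R2:  [     0      0  55/13  34/13 ]
R4 <- R4 - (-5/6)*R3:  [    0     0     0  -7/6 ]
Upper-triangular form:
[ 8      2       6       1 ]
[ 0  -13/2     1/2     1/4 ]
[ 0      0  -66/13  -59/13 ]
[ 0      0       0    -7/6 ]
det(A) = (-1)^0 * (8) * (-13/2) * (-66/13) * (-7/6) = -308  (0 row swaps -> sign +1)

det(A) = -308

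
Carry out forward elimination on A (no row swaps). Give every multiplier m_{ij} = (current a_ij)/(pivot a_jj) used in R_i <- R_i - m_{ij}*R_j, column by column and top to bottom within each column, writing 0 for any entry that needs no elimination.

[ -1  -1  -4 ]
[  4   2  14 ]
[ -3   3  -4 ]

Forward elimination:
R2 <- R2 - (-4)*R1:  [  0  -2  -2 ]
R3 <- R3 - (3)*R1:  [ 0  6  8 ]
R3 <- R3 - (-3)*R2:  [ 0  0  2 ]
Multipliers (in order of application): m_{21} = -4, m_{31} = 3, m_{32} = -3

multipliers: -4, 3, -3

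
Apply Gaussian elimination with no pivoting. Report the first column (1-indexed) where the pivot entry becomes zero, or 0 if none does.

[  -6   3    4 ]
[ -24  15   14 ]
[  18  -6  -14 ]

first zero-pivot column = 3

Naive forward elimination:
R2 <- R2 - (4)*R1:  [  0   3  -2 ]
R3 <- R3 - (-3)*R1:  [  0   3  -2 ]
R3 <- R3 - (1)*R2:  [ 0  0  0 ]
Matrix at this point:
[ -6  3   4 ]
[  0  3  -2 ]
[  0  0   0 ]
Pivot entry (3,3) in the last row is zero and there are no rows below to swap with -> zero pivot in column 3 (A is singular).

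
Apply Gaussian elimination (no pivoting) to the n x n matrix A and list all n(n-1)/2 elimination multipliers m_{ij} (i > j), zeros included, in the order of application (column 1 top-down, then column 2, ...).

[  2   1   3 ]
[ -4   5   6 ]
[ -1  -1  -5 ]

Forward elimination:
R2 <- R2 - (-2)*R1:  [  0   7  12 ]
R3 <- R3 - (-1/2)*R1:  [    0  -1/2  -7/2 ]
R3 <- R3 - (-1/14)*R2:  [      0       0  -37/14 ]
Multipliers (in order of application): m_{21} = -2, m_{31} = -1/2, m_{32} = -1/14

multipliers: -2, -1/2, -1/14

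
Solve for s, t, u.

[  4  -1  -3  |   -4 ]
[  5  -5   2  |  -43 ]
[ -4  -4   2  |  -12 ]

(-3, 4, -4)

Forward elimination on [A|b]:
R2 <- R2 - (5/4)*R1:  [     0  -15/4   23/4    -38 ]
R3 <- R3 - (-1)*R1:  [   0   -5   -1  -16 ]
R3 <- R3 - (4/3)*R2:  [     0      0  -26/3  104/3 ]
Row echelon form:
[ 4     -1     -3  |     -4 ]
[ 0  -15/4   23/4  |    -38 ]
[ 0      0  -26/3  |  104/3 ]
Back-substitution:
u = (104/3) / (-26/3) = -4
t = (-38 - (23/4)*(-4)) / (-15/4) = 4
s = (-4 - (-1)*(4) - (-3)*(-4)) / 4 = -3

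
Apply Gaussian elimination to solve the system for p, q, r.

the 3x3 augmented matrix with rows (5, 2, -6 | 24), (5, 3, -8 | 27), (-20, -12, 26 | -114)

Forward elimination on [A|b]:
R2 <- R2 - (1)*R1:  [  0   1  -2   3 ]
R3 <- R3 - (-4)*R1:  [   0   -4    2  -18 ]
R3 <- R3 - (-4)*R2:  [  0   0  -6  -6 ]
Row echelon form:
[ 5  2  -6  |  24 ]
[ 0  1  -2  |   3 ]
[ 0  0  -6  |  -6 ]
Back-substitution:
r = (-6) / -6 = 1
q = (3 - (-2)*(1)) / 1 = 5
p = (24 - (2)*(5) - (-6)*(1)) / 5 = 4

(4, 5, 1)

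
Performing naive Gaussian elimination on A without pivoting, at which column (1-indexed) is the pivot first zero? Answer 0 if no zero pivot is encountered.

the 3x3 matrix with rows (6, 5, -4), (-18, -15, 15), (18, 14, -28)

first zero-pivot column = 2

Naive forward elimination:
R2 <- R2 - (-3)*R1:  [ 0  0  3 ]
R3 <- R3 - (3)*R1:  [   0   -1  -16 ]
Matrix at this point:
[ 6   5   -4 ]
[ 0   0    3 ]
[ 0  -1  -16 ]
Pivot entry (2,2) is zero but row 3 has -1 in column 2 -> naive elimination stops; a row interchange (e.g. R2 <-> R3) would be required here.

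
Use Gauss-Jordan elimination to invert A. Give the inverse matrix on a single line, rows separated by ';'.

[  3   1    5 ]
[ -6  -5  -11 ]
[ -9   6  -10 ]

inverse = [-58/9 -20/9 -7/9; -13/6 -5/6 -1/6; 9/2 3/2 1/2]

Gauss-Jordan on [A | I]:
R1 <- (1/3)*R1:  [   1  1/3  5/3  |  1/3    0    0 ]
R2 <- R2 - (-6)*R1:  [  0  -3  -1  |   2   1   0 ]
R3 <- R3 - (-9)*R1:  [ 0  9  5  |  3  0  1 ]
R2 <- (1/-3)*R2:  [    0     1   1/3  |  -2/3  -1/3     0 ]
R1 <- R1 - (1/3)*R2:  [    1     0  14/9  |   5/9   1/9     0 ]
R3 <- R3 - (9)*R2:  [ 0  0  2  |  9  3  1 ]
R3 <- (1/2)*R3:  [   0    0    1  |  9/2  3/2  1/2 ]
R1 <- R1 - (14/9)*R3:  [     1      0      0  |  -58/9  -20/9   -7/9 ]
R2 <- R2 - (1/3)*R3:  [     0      1      0  |  -13/6   -5/6   -1/6 ]
Right block of [I | A^{-1}] is the inverse:
[ -58/9  -20/9  -7/9 ]
[ -13/6   -5/6  -1/6 ]
[   9/2    3/2   1/2 ]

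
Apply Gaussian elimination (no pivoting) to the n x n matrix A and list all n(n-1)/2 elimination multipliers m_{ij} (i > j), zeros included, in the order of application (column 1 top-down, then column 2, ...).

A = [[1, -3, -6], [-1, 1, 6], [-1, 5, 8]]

multipliers: -1, -1, -1

Forward elimination:
R2 <- R2 - (-1)*R1:  [  0  -2   0 ]
R3 <- R3 - (-1)*R1:  [ 0  2  2 ]
R3 <- R3 - (-1)*R2:  [ 0  0  2 ]
Multipliers (in order of application): m_{21} = -1, m_{31} = -1, m_{32} = -1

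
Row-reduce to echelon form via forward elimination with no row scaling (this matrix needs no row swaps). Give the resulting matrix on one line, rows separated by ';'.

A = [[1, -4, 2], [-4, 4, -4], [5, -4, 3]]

Forward elimination:
R2 <- R2 - (-4)*R1:  [   0  -12    4 ]
R3 <- R3 - (5)*R1:  [  0  16  -7 ]
R3 <- R3 - (-4/3)*R2:  [    0     0  -5/3 ]
Row echelon form:
[ 1   -4     2 ]
[ 0  -12     4 ]
[ 0    0  -5/3 ]

REF = [1 -4 2; 0 -12 4; 0 0 -5/3]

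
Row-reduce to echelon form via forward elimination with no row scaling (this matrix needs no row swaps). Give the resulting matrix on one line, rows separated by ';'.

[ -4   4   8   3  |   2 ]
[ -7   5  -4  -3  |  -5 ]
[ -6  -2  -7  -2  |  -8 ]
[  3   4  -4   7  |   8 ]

Forward elimination:
R2 <- R2 - (7/4)*R1:  [     0     -2    -18  -33/4  -17/2 ]
R3 <- R3 - (3/2)*R1:  [     0     -8    -19  -13/2    -11 ]
R4 <- R4 - (-3/4)*R1:  [    0     7     2  37/4  19/2 ]
R3 <- R3 - (4)*R2:  [    0     0    53  53/2    23 ]
R4 <- R4 - (-7/2)*R2:  [      0       0     -61  -157/8   -81/4 ]
R4 <- R4 - (-61/53)*R3:  [        0         0         0      87/8  1319/212 ]
Row echelon form:
[ -4   4    8      3  |         2 ]
[  0  -2  -18  -33/4  |     -17/2 ]
[  0   0   53   53/2  |        23 ]
[  0   0    0   87/8  |  1319/212 ]

REF = [-4 4 8 3 2; 0 -2 -18 -33/4 -17/2; 0 0 53 53/2 23; 0 0 0 87/8 1319/212]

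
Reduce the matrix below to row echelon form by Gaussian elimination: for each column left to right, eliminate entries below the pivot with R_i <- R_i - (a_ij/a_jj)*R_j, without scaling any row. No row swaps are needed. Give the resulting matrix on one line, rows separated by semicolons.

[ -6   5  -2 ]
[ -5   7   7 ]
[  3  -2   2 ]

Forward elimination:
R2 <- R2 - (5/6)*R1:  [    0  17/6  26/3 ]
R3 <- R3 - (-1/2)*R1:  [   0  1/2    1 ]
R3 <- R3 - (3/17)*R2:  [     0      0  -9/17 ]
Row echelon form:
[ -6     5     -2 ]
[  0  17/6   26/3 ]
[  0     0  -9/17 ]

REF = [-6 5 -2; 0 17/6 26/3; 0 0 -9/17]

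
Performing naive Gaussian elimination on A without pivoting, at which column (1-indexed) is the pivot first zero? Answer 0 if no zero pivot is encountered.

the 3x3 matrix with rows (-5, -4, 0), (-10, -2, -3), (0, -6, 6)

first zero-pivot column = 0

Naive forward elimination:
R2 <- R2 - (2)*R1:  [  0   6  -3 ]
R3 <- R3 - (-1)*R2:  [ 0  0  3 ]
All pivots nonzero; naive elimination completes without hitting a zero pivot.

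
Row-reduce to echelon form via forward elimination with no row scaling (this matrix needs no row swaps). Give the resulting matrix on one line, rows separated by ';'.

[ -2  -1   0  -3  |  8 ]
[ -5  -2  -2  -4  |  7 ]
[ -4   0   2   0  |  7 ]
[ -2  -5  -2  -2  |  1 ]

REF = [-2 -1 0 -3 8; 0 1/2 -2 7/2 -13; 0 0 10 -8 43; 0 0 0 73/5 -168/5]

Forward elimination:
R2 <- R2 - (5/2)*R1:  [   0  1/2   -2  7/2  -13 ]
R3 <- R3 - (2)*R1:  [  0   2   2   6  -9 ]
R4 <- R4 - (1)*R1:  [  0  -4  -2   1  -7 ]
R3 <- R3 - (4)*R2:  [  0   0  10  -8  43 ]
R4 <- R4 - (-8)*R2:  [    0     0   -18    29  -111 ]
R4 <- R4 - (-9/5)*R3:  [      0       0       0    73/5  -168/5 ]
Row echelon form:
[ -2   -1   0    -3  |       8 ]
[  0  1/2  -2   7/2  |     -13 ]
[  0    0  10    -8  |      43 ]
[  0    0   0  73/5  |  -168/5 ]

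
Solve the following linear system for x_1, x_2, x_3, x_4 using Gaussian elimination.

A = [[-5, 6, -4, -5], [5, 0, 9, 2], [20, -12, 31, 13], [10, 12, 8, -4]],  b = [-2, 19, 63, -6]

(-3, -1, 4, -1)

Forward elimination on [A|b]:
R2 <- R2 - (-1)*R1:  [  0   6   5  -3  17 ]
R3 <- R3 - (-4)*R1:  [  0  12  15  -7  55 ]
R4 <- R4 - (-2)*R1:  [   0   24    0  -14  -10 ]
R3 <- R3 - (2)*R2:  [  0   0   5  -1  21 ]
R4 <- R4 - (4)*R2:  [   0    0  -20   -2  -78 ]
R4 <- R4 - (-4)*R3:  [  0   0   0  -6   6 ]
Row echelon form:
[ -5  6  -4  -5  |  -2 ]
[  0  6   5  -3  |  17 ]
[  0  0   5  -1  |  21 ]
[  0  0   0  -6  |   6 ]
Back-substitution:
x_4 = (6) / -6 = -1
x_3 = (21 - (-1)*(-1)) / 5 = 4
x_2 = (17 - (5)*(4) - (-3)*(-1)) / 6 = -1
x_1 = (-2 - (6)*(-1) - (-4)*(4) - (-5)*(-1)) / -5 = -3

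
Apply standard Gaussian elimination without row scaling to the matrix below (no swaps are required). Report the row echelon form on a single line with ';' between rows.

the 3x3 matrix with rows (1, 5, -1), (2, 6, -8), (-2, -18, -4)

REF = [1 5 -1; 0 -4 -6; 0 0 6]

Forward elimination:
R2 <- R2 - (2)*R1:  [  0  -4  -6 ]
R3 <- R3 - (-2)*R1:  [  0  -8  -6 ]
R3 <- R3 - (2)*R2:  [ 0  0  6 ]
Row echelon form:
[ 1   5  -1 ]
[ 0  -4  -6 ]
[ 0   0   6 ]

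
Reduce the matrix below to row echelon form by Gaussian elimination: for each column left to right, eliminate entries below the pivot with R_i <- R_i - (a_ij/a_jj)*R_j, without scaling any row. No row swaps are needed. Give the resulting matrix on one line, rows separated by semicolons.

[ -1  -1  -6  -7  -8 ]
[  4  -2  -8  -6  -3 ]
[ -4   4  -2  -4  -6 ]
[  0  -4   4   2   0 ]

REF = [-1 -1 -6 -7 -8; 0 -6 -32 -34 -35; 0 0 -62/3 -64/3 -62/3; 0 0 0 -46/31 -2]

Forward elimination:
R2 <- R2 - (-4)*R1:  [   0   -6  -32  -34  -35 ]
R3 <- R3 - (4)*R1:  [  0   8  22  24  26 ]
R3 <- R3 - (-4/3)*R2:  [     0      0  -62/3  -64/3  -62/3 ]
R4 <- R4 - (2/3)*R2:  [    0     0  76/3  74/3  70/3 ]
R4 <- R4 - (-38/31)*R3:  [      0       0       0  -46/31      -2 ]
Row echelon form:
[ -1  -1     -6      -7     -8 ]
[  0  -6    -32     -34    -35 ]
[  0   0  -62/3   -64/3  -62/3 ]
[  0   0      0  -46/31     -2 ]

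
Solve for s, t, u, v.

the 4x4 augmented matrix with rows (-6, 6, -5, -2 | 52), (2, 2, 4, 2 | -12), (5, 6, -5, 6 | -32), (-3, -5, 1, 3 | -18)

(-4, 3, 0, -5)

Forward elimination on [A|b]:
R2 <- R2 - (-1/3)*R1:  [    0     4   7/3   4/3  16/3 ]
R3 <- R3 - (-5/6)*R1:  [     0     11  -55/6   13/3   34/3 ]
R4 <- R4 - (1/2)*R1:  [   0   -8  7/2    4  -44 ]
R3 <- R3 - (11/4)*R2:  [       0        0  -187/12      2/3    -10/3 ]
R4 <- R4 - (-2)*R2:  [      0       0    49/6    20/3  -100/3 ]
R4 <- R4 - (-98/187)*R3:  [         0          0          0   1312/187  -6560/187 ]
Row echelon form:
[ -6  6       -5        -2  |         52 ]
[  0  4      7/3       4/3  |       16/3 ]
[  0  0  -187/12       2/3  |      -10/3 ]
[  0  0        0  1312/187  |  -6560/187 ]
Back-substitution:
v = (-6560/187) / (1312/187) = -5
u = (-10/3 - (2/3)*(-5)) / (-187/12) = 0
t = (16/3 - (7/3)*(0) - (4/3)*(-5)) / 4 = 3
s = (52 - (6)*(3) - (-5)*(0) - (-2)*(-5)) / -6 = -4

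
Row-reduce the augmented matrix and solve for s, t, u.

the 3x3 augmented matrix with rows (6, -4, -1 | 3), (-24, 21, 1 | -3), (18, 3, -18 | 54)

(0, 0, -3)

Forward elimination on [A|b]:
R2 <- R2 - (-4)*R1:  [  0   5  -3   9 ]
R3 <- R3 - (3)*R1:  [   0   15  -15   45 ]
R3 <- R3 - (3)*R2:  [  0   0  -6  18 ]
Row echelon form:
[ 6  -4  -1  |   3 ]
[ 0   5  -3  |   9 ]
[ 0   0  -6  |  18 ]
Back-substitution:
u = (18) / -6 = -3
t = (9 - (-3)*(-3)) / 5 = 0
s = (3 - (-4)*(0) - (-1)*(-3)) / 6 = 0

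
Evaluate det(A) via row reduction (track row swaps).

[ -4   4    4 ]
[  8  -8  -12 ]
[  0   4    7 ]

Forward elimination:
R2 <- R2 - (-2)*R1:  [  0   0  -4 ]
R2 <-> R3   (pivot in column 2 was zero)
[ -4  4   4 ]
[  0  4   7 ]
[  0  0  -4 ]
Upper-triangular form:
[ -4  4   4 ]
[  0  4   7 ]
[  0  0  -4 ]
det(A) = (-1)^1 * (-4) * (4) * (-4) = -64  (1 row swap -> sign -1)

det(A) = -64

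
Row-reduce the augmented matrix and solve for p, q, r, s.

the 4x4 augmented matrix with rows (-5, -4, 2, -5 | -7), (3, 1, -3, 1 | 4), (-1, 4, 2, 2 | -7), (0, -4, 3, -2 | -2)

(-1, -3, -2, 4)

Forward elimination on [A|b]:
R2 <- R2 - (-3/5)*R1:  [    0  -7/5  -9/5    -2  -1/5 ]
R3 <- R3 - (1/5)*R1:  [     0   24/5    8/5      3  -28/5 ]
R3 <- R3 - (-24/7)*R2:  [     0      0  -32/7  -27/7  -44/7 ]
R4 <- R4 - (20/7)*R2:  [     0      0   57/7   26/7  -10/7 ]
R4 <- R4 - (-57/32)*R3:  [       0        0        0  -101/32   -101/8 ]
Row echelon form:
[ -5    -4      2       -5  |      -7 ]
[  0  -7/5   -9/5       -2  |    -1/5 ]
[  0     0  -32/7    -27/7  |   -44/7 ]
[  0     0      0  -101/32  |  -101/8 ]
Back-substitution:
s = (-101/8) / (-101/32) = 4
r = (-44/7 - (-27/7)*(4)) / (-32/7) = -2
q = (-1/5 - (-9/5)*(-2) - (-2)*(4)) / (-7/5) = -3
p = (-7 - (-4)*(-3) - (2)*(-2) - (-5)*(4)) / -5 = -1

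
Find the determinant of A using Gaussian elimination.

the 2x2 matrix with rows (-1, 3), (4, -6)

det(A) = -6

Forward elimination:
R2 <- R2 - (-4)*R1:  [ 0  6 ]
Upper-triangular form:
[ -1  3 ]
[  0  6 ]
det(A) = (-1)^0 * (-1) * (6) = -6  (0 row swaps -> sign +1)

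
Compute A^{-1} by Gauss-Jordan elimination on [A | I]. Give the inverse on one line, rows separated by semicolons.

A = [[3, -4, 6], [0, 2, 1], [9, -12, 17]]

Gauss-Jordan on [A | I]:
R1 <- (1/3)*R1:  [    1  -4/3     2  |   1/3     0     0 ]
R3 <- R3 - (9)*R1:  [  0   0  -1  |  -3   0   1 ]
R2 <- (1/2)*R2:  [   0    1  1/2  |    0  1/2    0 ]
R1 <- R1 - (-4/3)*R2:  [   1    0  8/3  |  1/3  2/3    0 ]
R3 <- (1/-1)*R3:  [  0   0   1  |   3   0  -1 ]
R1 <- R1 - (8/3)*R3:  [     1      0      0  |  -23/3    2/3    8/3 ]
R2 <- R2 - (1/2)*R3:  [    0     1     0  |  -3/2   1/2   1/2 ]
Right block of [I | A^{-1}] is the inverse:
[ -23/3  2/3  8/3 ]
[  -3/2  1/2  1/2 ]
[     3    0   -1 ]

inverse = [-23/3 2/3 8/3; -3/2 1/2 1/2; 3 0 -1]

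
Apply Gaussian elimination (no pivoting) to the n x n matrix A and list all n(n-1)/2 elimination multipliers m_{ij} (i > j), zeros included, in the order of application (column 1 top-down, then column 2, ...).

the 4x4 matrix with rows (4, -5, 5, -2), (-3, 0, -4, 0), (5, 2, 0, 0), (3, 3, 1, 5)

Forward elimination:
R2 <- R2 - (-3/4)*R1:  [     0  -15/4   -1/4   -3/2 ]
R3 <- R3 - (5/4)*R1:  [     0   33/4  -25/4    5/2 ]
R4 <- R4 - (3/4)*R1:  [     0   27/4  -11/4   13/2 ]
R3 <- R3 - (-11/5)*R2:  [     0      0  -34/5   -4/5 ]
R4 <- R4 - (-9/5)*R2:  [     0      0  -16/5   19/5 ]
R4 <- R4 - (8/17)*R3:  [     0      0      0  71/17 ]
Multipliers (in order of application): m_{21} = -3/4, m_{31} = 5/4, m_{41} = 3/4, m_{32} = -11/5, m_{42} = -9/5, m_{43} = 8/17

multipliers: -3/4, 5/4, 3/4, -11/5, -9/5, 8/17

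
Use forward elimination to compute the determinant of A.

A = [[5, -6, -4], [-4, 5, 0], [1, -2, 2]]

det(A) = -10

Forward elimination:
R2 <- R2 - (-4/5)*R1:  [     0    1/5  -16/5 ]
R3 <- R3 - (1/5)*R1:  [    0  -4/5  14/5 ]
R3 <- R3 - (-4)*R2:  [   0    0  -10 ]
Upper-triangular form:
[ 5   -6     -4 ]
[ 0  1/5  -16/5 ]
[ 0    0    -10 ]
det(A) = (-1)^0 * (5) * (1/5) * (-10) = -10  (0 row swaps -> sign +1)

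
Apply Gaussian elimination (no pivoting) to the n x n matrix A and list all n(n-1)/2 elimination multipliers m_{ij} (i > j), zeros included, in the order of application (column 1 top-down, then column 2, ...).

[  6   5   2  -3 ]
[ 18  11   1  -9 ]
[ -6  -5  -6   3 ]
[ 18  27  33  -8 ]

multipliers: 3, -1, 3, 0, -3, -3

Forward elimination:
R2 <- R2 - (3)*R1:  [  0  -4  -5   0 ]
R3 <- R3 - (-1)*R1:  [  0   0  -4   0 ]
R4 <- R4 - (3)*R1:  [  0  12  27   1 ]
R3: entry in column 2 is already 0 -> m_{32} = 0 (no row operation needed)
R4 <- R4 - (-3)*R2:  [  0   0  12   1 ]
R4 <- R4 - (-3)*R3:  [ 0  0  0  1 ]
Multipliers (in order of application): m_{21} = 3, m_{31} = -1, m_{41} = 3, m_{32} = 0, m_{42} = -3, m_{43} = -3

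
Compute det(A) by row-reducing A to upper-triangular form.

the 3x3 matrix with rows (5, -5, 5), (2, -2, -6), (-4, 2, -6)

Forward elimination:
R2 <- R2 - (2/5)*R1:  [  0   0  -8 ]
R3 <- R3 - (-4/5)*R1:  [  0  -2  -2 ]
R2 <-> R3   (pivot in column 2 was zero)
[ 5  -5   5 ]
[ 0  -2  -2 ]
[ 0   0  -8 ]
Upper-triangular form:
[ 5  -5   5 ]
[ 0  -2  -2 ]
[ 0   0  -8 ]
det(A) = (-1)^1 * (5) * (-2) * (-8) = -80  (1 row swap -> sign -1)

det(A) = -80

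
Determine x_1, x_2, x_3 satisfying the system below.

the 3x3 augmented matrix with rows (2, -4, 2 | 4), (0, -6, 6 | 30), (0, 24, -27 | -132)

(-4, -1, 4)

Forward elimination on [A|b]:
R3 <- R3 - (-4)*R2:  [   0    0   -3  -12 ]
Row echelon form:
[ 2  -4   2  |    4 ]
[ 0  -6   6  |   30 ]
[ 0   0  -3  |  -12 ]
Back-substitution:
x_3 = (-12) / -3 = 4
x_2 = (30 - (6)*(4)) / -6 = -1
x_1 = (4 - (-4)*(-1) - (2)*(4)) / 2 = -4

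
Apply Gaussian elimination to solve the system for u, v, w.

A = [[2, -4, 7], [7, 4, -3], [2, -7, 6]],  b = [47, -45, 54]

(-2, -4, 5)

Forward elimination on [A|b]:
R2 <- R2 - (7/2)*R1:  [      0      18   -55/2  -419/2 ]
R3 <- R3 - (1)*R1:  [  0  -3  -1   7 ]
R3 <- R3 - (-1/6)*R2:  [       0        0   -67/12  -335/12 ]
Row echelon form:
[ 2  -4       7  |       47 ]
[ 0  18   -55/2  |   -419/2 ]
[ 0   0  -67/12  |  -335/12 ]
Back-substitution:
w = (-335/12) / (-67/12) = 5
v = (-419/2 - (-55/2)*(5)) / 18 = -4
u = (47 - (-4)*(-4) - (7)*(5)) / 2 = -2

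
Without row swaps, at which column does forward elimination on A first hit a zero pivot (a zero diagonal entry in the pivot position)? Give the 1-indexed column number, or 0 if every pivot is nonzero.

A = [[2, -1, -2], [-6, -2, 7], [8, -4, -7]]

first zero-pivot column = 0

Naive forward elimination:
R2 <- R2 - (-3)*R1:  [  0  -5   1 ]
R3 <- R3 - (4)*R1:  [ 0  0  1 ]
All pivots nonzero; naive elimination completes without hitting a zero pivot.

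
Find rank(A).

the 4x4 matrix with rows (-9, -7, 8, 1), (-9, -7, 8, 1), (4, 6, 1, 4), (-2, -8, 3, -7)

Row reduction:
R2 <- R2 - (1)*R1:  [ 0  0  0  0 ]
R3 <- R3 - (-4/9)*R1:  [    0  26/9  41/9  40/9 ]
R4 <- R4 - (2/9)*R1:  [     0  -58/9   11/9  -65/9 ]
R2 <-> R3   (pivot in column 2 was zero)
[ -9     -7     8      1 ]
[  0   26/9  41/9   40/9 ]
[  0      0     0      0 ]
[  0  -58/9  11/9  -65/9 ]
R4 <- R4 - (-29/13)*R2:  [      0       0  148/13   35/13 ]
R3 <-> R4   (pivot in column 3 was zero)
[ -9    -7       8      1 ]
[  0  26/9    41/9   40/9 ]
[  0     0  148/13  35/13 ]
[  0     0       0      0 ]
Row echelon form:
[ -9    -7       8      1 ]
[  0  26/9    41/9   40/9 ]
[  0     0  148/13  35/13 ]
[  0     0       0      0 ]
Nonzero rows / pivot columns: 3

rank(A) = 3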